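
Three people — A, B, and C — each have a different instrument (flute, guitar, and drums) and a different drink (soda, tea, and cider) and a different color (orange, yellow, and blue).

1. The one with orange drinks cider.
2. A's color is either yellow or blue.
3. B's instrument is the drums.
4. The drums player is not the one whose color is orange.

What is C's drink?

With clues 1–4, soda and tea are impossible for C's drink.
That leaves cider.

cider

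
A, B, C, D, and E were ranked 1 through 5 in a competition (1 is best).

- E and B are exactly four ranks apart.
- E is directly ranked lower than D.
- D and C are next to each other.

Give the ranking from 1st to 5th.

From clue 1: B is in {1,5}.
From clues 1–2: B → rank 1, D → rank 4, E → rank 5.
From clues 1–3: A → rank 2, C → rank 3.

B, A, C, D, E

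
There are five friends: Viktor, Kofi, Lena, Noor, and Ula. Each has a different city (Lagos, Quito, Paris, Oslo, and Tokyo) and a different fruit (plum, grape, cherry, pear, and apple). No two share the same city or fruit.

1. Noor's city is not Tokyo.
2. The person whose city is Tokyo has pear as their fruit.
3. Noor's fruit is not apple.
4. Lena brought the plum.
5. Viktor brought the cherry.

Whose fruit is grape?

With clues 1–4, Lena is impossible for the one with fruit grape.
With clues 1–5, Kofi, Ula, and Viktor are impossible for the one with fruit grape.
That leaves Noor.

Noor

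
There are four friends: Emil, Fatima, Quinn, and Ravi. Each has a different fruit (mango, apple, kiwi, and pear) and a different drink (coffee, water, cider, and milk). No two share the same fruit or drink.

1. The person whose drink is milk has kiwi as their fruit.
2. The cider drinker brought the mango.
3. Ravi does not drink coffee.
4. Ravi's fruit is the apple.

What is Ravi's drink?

With clues 1–3, coffee is impossible for Ravi's drink.
With clues 1–4, cider and milk are impossible for Ravi's drink.
That leaves water.

water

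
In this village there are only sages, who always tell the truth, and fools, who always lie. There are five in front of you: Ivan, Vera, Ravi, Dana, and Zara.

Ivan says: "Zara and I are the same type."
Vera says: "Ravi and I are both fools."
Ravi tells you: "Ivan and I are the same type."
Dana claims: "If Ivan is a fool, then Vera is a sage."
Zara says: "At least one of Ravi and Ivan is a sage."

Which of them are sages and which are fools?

Consider Ivan. Suppose Ivan is a fool.
Then whichever role Ravi has, Ravi's statement has the wrong truth value — contradiction.
So Ivan is a sage.
With that fixed, Dana's statement is true, so Dana is a sage.
With that fixed, Zara's statement is true, so Zara is a sage.
Consider Vera. Suppose Vera is a sage.
Then Vera's own statement would have to be true, but it can't be — contradiction.
So Vera is a fool.
Consider Ravi. Suppose Ravi is a fool.
Then Vera's statement comes out true, contradicting Vera being a fool.
So Ravi is a sage.

Ivan: sage, Vera: fool, Ravi: sage, Dana: sage, Zara: sage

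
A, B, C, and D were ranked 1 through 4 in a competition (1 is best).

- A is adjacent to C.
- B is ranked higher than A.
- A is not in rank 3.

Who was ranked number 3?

C

With clues 1–2, B and D are ruled out for rank 3.
With clues 1–3, A is ruled out for rank 3.
So rank 3 is C.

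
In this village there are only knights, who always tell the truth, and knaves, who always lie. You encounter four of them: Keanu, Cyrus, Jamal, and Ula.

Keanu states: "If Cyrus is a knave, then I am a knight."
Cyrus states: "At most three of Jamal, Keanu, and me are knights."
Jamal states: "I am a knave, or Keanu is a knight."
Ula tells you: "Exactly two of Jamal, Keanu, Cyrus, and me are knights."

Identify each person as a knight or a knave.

Regardless of anyone's role, Cyrus's statement is true, so Cyrus is a knight.
With that fixed, Keanu's statement is true, so Keanu is a knight.
With that fixed, Jamal's statement is true, so Jamal is a knight.
With that fixed, Ula's statement is false, so Ula is a knave.

Keanu: knight, Cyrus: knight, Jamal: knight, Ula: knave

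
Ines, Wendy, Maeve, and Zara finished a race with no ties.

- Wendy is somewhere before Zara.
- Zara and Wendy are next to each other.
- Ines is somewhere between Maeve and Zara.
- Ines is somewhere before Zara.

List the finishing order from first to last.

Maeve, Ines, Wendy, Zara

From clue 1: Wendy is in {1,2,3}.
From clues 1–3: Ines is in {2,3}.
From clues 1–4: Maeve → place 1, Ines → place 2, Wendy → place 3, Zara → place 4.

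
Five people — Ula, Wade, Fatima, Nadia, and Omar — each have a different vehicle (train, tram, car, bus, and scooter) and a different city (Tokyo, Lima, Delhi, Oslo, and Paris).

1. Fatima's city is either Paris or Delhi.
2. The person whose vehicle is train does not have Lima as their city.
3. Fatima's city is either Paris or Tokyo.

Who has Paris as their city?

Fatima

With clues 1–3, Nadia, Omar, Ula, and Wade are impossible for the one with city Paris.
That leaves Fatima.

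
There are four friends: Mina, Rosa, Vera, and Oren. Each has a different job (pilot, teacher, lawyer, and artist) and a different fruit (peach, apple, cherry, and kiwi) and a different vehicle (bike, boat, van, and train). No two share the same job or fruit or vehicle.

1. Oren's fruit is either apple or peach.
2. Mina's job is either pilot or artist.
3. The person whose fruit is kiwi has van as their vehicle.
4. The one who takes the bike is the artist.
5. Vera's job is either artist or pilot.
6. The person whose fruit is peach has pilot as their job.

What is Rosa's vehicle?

With clues 1–5, bike is impossible for Rosa's vehicle.
With clues 1–6, boat and train are impossible for Rosa's vehicle.
That leaves van.

van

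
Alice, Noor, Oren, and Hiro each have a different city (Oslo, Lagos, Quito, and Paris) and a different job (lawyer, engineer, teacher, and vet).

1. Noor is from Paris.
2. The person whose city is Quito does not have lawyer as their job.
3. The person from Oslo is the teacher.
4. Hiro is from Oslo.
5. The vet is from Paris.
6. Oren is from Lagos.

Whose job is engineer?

With clues 1–4, Hiro is impossible for the one with job engineer.
With clues 1–5, Noor is impossible for the one with job engineer.
With clues 1–6, Oren is impossible for the one with job engineer.
That leaves Alice.

Alice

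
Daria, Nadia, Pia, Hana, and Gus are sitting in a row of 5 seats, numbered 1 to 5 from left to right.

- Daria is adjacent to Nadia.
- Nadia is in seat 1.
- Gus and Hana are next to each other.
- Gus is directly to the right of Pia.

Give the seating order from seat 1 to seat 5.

From clues 1–2: Nadia → seat 1, Daria → seat 2.
From clues 1–3: Pia is in {3,5}.
From clues 1–4: Pia → seat 3, Gus → seat 4, Hana → seat 5.

Nadia, Daria, Pia, Gus, Hana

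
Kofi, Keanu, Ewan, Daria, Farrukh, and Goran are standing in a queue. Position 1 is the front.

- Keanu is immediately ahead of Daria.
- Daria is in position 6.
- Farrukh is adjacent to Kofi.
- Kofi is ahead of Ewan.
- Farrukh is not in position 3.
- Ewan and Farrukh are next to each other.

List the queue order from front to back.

Kofi, Farrukh, Ewan, Goran, Keanu, Daria

From clue 1: Keanu is in {1,2,3,4,5}.
From clues 1–2: Keanu → position 5, Daria → position 6.
From clues 1–3: Kofi is in {1,2,3,4}.
From clues 1–4: Ewan is in {3,4}.
From clues 1–6: Kofi → position 1, Farrukh → position 2, Ewan → position 3, Goran → position 4.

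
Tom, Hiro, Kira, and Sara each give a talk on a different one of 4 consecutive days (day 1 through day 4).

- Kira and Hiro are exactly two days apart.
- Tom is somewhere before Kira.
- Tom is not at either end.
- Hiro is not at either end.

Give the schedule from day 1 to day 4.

Sara, Hiro, Tom, Kira

From clues 1–2: Tom is in {1,2,3}.
From clues 1–3: Tom is in {2,3}.
From clues 1–4: Sara → day 1, Hiro → day 2, Tom → day 3, Kira → day 4.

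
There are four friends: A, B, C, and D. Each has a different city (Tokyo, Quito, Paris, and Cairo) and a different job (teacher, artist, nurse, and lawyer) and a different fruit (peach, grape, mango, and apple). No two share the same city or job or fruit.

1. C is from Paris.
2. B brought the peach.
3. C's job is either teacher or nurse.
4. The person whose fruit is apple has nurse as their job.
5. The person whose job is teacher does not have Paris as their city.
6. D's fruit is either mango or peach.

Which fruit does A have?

With clues 1–2, peach is impossible for A's fruit.
With clues 1–5, apple is impossible for A's fruit.
With clues 1–6, mango is impossible for A's fruit.
That leaves grape.

grape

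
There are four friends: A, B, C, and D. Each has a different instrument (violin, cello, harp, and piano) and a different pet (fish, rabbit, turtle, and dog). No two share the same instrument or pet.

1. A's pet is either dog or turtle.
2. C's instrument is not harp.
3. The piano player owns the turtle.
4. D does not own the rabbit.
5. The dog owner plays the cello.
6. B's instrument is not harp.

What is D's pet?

fish

With clues 1–4, rabbit is impossible for D's pet.
With clues 1–6, dog and turtle are impossible for D's pet.
That leaves fish.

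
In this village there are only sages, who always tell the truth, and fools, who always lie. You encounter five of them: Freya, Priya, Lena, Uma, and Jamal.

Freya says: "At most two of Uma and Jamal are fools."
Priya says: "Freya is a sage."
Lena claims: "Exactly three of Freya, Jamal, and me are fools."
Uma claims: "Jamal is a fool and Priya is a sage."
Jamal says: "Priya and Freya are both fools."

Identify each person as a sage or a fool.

Regardless of anyone's role, Freya's statement is true, so Freya is a sage.
With that fixed, Priya's statement is true, so Priya is a sage.
With that fixed, Lena's statement is false, so Lena is a fool.
With that fixed, Jamal's statement is false, so Jamal is a fool.
With that fixed, Uma's statement is true, so Uma is a sage.

Freya: sage, Priya: sage, Lena: fool, Uma: sage, Jamal: fool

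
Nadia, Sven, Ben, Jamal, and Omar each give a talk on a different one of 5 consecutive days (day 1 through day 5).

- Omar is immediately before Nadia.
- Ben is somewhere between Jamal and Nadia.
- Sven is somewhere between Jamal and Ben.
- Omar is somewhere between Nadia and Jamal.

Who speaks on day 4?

With clues 1–3, Ben, Jamal, and Nadia are ruled out for day 4.
With clues 1–4, Sven is ruled out for day 4.
So day 4 is Omar.

Omar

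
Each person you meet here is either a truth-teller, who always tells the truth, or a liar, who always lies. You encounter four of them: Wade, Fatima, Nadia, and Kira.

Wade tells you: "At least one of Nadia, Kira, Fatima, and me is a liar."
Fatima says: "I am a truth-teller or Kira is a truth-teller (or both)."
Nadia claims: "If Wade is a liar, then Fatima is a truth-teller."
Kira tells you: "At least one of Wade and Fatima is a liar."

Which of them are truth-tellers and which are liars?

Wade: truth-teller, Fatima: truth-teller, Nadia: truth-teller, Kira: liar

Consider Wade. Suppose Wade is a liar.
Then Wade's own statement would have to be false, but it can't be — contradiction.
So Wade is a truth-teller.
With that fixed, Nadia's statement is true, so Nadia is a truth-teller.
Consider Fatima. Suppose Fatima is a liar.
Then no assignment of the remaining roles makes every statement match its speaker's type — contradiction.
So Fatima is a truth-teller.
With that fixed, Kira's statement is false, so Kira is a liar.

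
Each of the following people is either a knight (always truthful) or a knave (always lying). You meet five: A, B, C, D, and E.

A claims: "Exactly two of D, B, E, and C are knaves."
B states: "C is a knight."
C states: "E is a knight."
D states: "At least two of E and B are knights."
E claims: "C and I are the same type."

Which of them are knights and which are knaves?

A: knave, B: knight, C: knight, D: knight, E: knight

Consider A. Suppose A is a knight.
Then no assignment of the remaining roles makes every statement match its speaker's type — contradiction.
So A is a knave.
Consider B. Suppose B is a knave.
Then no assignment of the remaining roles makes every statement match its speaker's type — contradiction.
So B is a knight.
Consider C. Suppose C is a knave.
Then B's statement comes out false, contradicting B being a knight.
So C is a knight.
Consider D. Suppose D is a knave.
Then no assignment of the remaining roles makes every statement match its speaker's type — contradiction.
So D is a knight.
Consider E. Suppose E is a knave.
Then C's statement comes out false, contradicting C being a knight.
So E is a knight.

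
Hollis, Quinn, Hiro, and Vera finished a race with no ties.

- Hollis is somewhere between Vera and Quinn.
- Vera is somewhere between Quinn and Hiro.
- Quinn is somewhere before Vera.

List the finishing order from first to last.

From clue 1: Hollis is in {2,3}.
From clues 1–3: Quinn → place 1, Hollis → place 2, Vera → place 3, Hiro → place 4.

Quinn, Hollis, Vera, Hiro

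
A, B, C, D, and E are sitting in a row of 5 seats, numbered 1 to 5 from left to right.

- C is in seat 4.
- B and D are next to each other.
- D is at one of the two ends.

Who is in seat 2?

B

With clue 1, C is ruled out for seat 2.
With clues 1–2, A and E are ruled out for seat 2.
With clues 1–3, D is ruled out for seat 2.
So seat 2 is B.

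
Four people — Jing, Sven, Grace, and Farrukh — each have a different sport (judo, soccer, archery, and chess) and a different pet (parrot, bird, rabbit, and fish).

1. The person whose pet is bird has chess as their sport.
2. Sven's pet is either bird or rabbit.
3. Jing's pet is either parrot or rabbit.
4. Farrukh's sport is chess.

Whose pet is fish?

With clues 1–2, Sven is impossible for the one with pet fish.
With clues 1–3, Jing is impossible for the one with pet fish.
With clues 1–4, Farrukh is impossible for the one with pet fish.
That leaves Grace.

Grace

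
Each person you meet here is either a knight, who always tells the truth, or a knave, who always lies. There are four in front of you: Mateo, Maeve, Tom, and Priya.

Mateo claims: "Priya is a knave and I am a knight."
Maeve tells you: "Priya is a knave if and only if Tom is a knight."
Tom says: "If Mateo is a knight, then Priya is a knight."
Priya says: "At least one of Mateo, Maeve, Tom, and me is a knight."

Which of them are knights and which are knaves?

Consider Mateo. Suppose Mateo is a knight.
Then no assignment of the remaining roles makes every statement match its speaker's type — contradiction.
So Mateo is a knave.
With that fixed, Tom's statement is true, so Tom is a knight.
With that fixed, Priya's statement is true, so Priya is a knight.
With that fixed, Maeve's statement is false, so Maeve is a knave.

Mateo: knave, Maeve: knave, Tom: knight, Priya: knight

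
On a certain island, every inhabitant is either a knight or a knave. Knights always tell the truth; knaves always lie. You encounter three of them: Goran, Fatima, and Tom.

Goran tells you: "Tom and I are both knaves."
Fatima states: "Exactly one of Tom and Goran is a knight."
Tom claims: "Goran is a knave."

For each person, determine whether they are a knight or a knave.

Goran: knave, Fatima: knight, Tom: knight

Consider Goran. Suppose Goran is a knight.
Then Goran's own statement would have to be true, but it can't be — contradiction.
So Goran is a knave.
With that fixed, Tom's statement is true, so Tom is a knight.
With that fixed, Fatima's statement is true, so Fatima is a knight.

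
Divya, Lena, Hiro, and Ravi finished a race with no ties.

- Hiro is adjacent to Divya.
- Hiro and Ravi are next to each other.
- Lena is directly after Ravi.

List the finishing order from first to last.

From clues 1–2: Lena is in {1,4}.
From clues 1–3: Divya → place 1, Hiro → place 2, Ravi → place 3, Lena → place 4.

Divya, Hiro, Ravi, Lena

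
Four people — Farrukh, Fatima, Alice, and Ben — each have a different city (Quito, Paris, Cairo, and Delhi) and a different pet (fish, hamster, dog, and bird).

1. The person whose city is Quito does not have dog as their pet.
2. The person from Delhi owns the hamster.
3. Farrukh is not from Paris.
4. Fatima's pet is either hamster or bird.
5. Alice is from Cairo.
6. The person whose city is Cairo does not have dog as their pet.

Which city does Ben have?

Paris

With clues 1–5, Cairo is impossible for Ben's city.
With clues 1–6, Delhi and Quito are impossible for Ben's city.
That leaves Paris.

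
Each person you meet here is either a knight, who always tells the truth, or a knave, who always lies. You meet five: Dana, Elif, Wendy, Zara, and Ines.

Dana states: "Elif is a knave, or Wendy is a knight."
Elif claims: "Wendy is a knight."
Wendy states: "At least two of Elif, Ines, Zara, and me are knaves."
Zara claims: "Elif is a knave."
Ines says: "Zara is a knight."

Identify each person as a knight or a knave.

Dana: knight, Elif: knight, Wendy: knight, Zara: knave, Ines: knave

Consider Dana. Suppose Dana is a knave.
Then no assignment of the remaining roles makes every statement match its speaker's type — contradiction.
So Dana is a knight.
Consider Elif. Suppose Elif is a knave.
Then no assignment of the remaining roles makes every statement match its speaker's type — contradiction.
So Elif is a knight.
With that fixed, Zara's statement is false, so Zara is a knave.
With that fixed, Ines's statement is false, so Ines is a knave.
With that fixed, Wendy's statement is true, so Wendy is a knight.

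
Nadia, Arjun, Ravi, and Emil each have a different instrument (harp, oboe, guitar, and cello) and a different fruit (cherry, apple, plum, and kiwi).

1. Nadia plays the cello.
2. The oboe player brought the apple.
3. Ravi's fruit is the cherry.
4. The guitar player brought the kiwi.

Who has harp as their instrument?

Ravi

Clue 1 rules out Nadia for the one with instrument harp.
With clues 1–4, Arjun and Emil are impossible for the one with instrument harp.
That leaves Ravi.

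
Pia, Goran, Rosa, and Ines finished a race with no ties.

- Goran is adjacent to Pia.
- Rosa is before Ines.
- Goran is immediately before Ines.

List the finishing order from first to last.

From clues 1–2: Rosa is in {1,3}.
From clues 1–3: Rosa → place 1, Pia → place 2, Goran → place 3, Ines → place 4.

Rosa, Pia, Goran, Ines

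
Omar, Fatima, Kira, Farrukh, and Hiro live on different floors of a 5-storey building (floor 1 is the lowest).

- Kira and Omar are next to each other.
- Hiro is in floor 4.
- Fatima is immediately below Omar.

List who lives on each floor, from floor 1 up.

Fatima, Omar, Kira, Hiro, Farrukh

From clues 1–2: Hiro → floor 4.
From clues 1–3: Fatima → floor 1, Omar → floor 2, Kira → floor 3, Farrukh → floor 5.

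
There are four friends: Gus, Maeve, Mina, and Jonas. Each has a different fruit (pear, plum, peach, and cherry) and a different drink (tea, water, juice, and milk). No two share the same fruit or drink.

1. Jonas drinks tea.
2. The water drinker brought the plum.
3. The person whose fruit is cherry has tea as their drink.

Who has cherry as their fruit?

With clues 1–3, Gus, Maeve, and Mina are impossible for the one with fruit cherry.
That leaves Jonas.

Jonas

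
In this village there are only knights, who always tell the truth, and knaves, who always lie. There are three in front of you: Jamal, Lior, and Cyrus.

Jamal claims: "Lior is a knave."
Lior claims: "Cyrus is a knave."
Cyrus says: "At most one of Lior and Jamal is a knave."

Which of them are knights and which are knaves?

Consider Jamal. Suppose Jamal is a knave.
Then no assignment of the remaining roles makes every statement match its speaker's type — contradiction.
So Jamal is a knight.
With that fixed, Cyrus's statement is true, so Cyrus is a knight.
With that fixed, Lior's statement is false, so Lior is a knave.

Jamal: knight, Lior: knave, Cyrus: knight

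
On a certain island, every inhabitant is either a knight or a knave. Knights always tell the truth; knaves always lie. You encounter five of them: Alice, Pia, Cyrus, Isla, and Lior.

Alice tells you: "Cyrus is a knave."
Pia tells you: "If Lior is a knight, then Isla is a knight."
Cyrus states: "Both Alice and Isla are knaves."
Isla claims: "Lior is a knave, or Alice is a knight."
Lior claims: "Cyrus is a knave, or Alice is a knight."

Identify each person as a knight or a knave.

Alice: knight, Pia: knight, Cyrus: knave, Isla: knight, Lior: knight

Consider Alice. Suppose Alice is a knave.
Then no assignment of the remaining roles makes every statement match its speaker's type — contradiction.
So Alice is a knight.
With that fixed, Cyrus's statement is false, so Cyrus is a knave.
With that fixed, Isla's statement is true, so Isla is a knight.
With that fixed, Lior's statement is true, so Lior is a knight.
With that fixed, Pia's statement is true, so Pia is a knight.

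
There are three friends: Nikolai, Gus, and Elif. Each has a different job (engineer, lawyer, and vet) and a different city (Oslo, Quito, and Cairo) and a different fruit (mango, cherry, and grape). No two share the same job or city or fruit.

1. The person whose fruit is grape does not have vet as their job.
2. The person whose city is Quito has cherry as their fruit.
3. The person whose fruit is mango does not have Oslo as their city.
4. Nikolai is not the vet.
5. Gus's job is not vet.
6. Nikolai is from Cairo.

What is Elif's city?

With clues 1–5, Oslo is impossible for Elif's city.
With clues 1–6, Cairo is impossible for Elif's city.
That leaves Quito.

Quito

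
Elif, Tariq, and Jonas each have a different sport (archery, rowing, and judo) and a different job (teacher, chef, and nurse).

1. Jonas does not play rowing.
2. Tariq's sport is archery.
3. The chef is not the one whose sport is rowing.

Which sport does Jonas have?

judo

Clue 1 rules out rowing for Jonas's sport.
With clues 1–2, archery is impossible for Jonas's sport.
That leaves judo.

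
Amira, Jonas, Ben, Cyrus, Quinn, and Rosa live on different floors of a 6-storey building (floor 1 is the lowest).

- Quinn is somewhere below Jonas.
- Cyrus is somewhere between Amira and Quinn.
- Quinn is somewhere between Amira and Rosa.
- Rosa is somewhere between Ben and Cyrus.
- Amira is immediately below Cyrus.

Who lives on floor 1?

With clue 1, Jonas is ruled out for floor 1.
With clues 1–2, Cyrus is ruled out for floor 1.
With clues 1–3, Quinn is ruled out for floor 1.
With clues 1–4, Rosa is ruled out for floor 1.
With clues 1–5, Ben is ruled out for floor 1.
So floor 1 is Amira.

Amira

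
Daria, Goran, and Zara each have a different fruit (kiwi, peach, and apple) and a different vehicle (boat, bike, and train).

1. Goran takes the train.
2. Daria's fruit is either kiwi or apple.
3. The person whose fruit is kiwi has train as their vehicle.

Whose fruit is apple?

Daria

With clues 1–3, Goran and Zara are impossible for the one with fruit apple.
That leaves Daria.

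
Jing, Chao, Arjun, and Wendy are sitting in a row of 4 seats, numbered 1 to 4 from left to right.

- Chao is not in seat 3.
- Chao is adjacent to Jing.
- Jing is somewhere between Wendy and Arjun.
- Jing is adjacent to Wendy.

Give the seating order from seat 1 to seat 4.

From clue 1: Chao is in {1,2,4}.
From clues 1–2: Jing is in {1,2,3}.
From clues 1–3: Chao → seat 2, Jing → seat 3.
From clues 1–4: Arjun → seat 1, Wendy → seat 4.

Arjun, Chao, Jing, Wendy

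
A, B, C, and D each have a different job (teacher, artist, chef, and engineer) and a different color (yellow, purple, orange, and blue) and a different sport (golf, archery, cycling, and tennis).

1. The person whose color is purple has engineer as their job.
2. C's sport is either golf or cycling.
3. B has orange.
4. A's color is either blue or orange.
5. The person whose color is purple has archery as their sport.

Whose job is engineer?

With clues 1–3, B is impossible for the one with job engineer.
With clues 1–4, A is impossible for the one with job engineer.
With clues 1–5, C is impossible for the one with job engineer.
That leaves D.

D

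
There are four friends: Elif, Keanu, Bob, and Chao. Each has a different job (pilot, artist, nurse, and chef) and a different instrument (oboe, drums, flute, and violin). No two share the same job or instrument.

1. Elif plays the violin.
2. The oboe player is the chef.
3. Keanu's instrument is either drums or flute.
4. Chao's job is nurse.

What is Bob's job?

chef

With clues 1–4, artist, nurse, and pilot are impossible for Bob's job.
That leaves chef.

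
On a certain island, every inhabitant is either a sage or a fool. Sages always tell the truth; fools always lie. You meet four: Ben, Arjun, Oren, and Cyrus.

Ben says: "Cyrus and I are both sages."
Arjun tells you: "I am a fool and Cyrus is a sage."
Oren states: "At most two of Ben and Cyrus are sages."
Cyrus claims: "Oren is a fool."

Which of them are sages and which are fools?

Ben: fool, Arjun: fool, Oren: sage, Cyrus: fool

Regardless of anyone's role, Oren's statement is true, so Oren is a sage.
With that fixed, Cyrus's statement is false, so Cyrus is a fool.
With that fixed, Ben's statement is false, so Ben is a fool.
With that fixed, Arjun's statement is false, so Arjun is a fool.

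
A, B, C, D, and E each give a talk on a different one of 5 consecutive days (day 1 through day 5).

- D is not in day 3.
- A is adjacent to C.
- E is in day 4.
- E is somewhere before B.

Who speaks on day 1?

With clues 1–3, E is ruled out for day 1.
With clues 1–4, A, B, and C are ruled out for day 1.
So day 1 is D.

D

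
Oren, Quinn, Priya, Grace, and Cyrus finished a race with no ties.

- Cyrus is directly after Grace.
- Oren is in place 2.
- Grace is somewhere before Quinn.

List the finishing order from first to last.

Priya, Oren, Grace, Cyrus, Quinn

From clue 1: Grace is in {1,2,3,4}.
From clues 1–2: Oren → place 2.
From clues 1–3: Priya → place 1, Grace → place 3, Cyrus → place 4, Quinn → place 5.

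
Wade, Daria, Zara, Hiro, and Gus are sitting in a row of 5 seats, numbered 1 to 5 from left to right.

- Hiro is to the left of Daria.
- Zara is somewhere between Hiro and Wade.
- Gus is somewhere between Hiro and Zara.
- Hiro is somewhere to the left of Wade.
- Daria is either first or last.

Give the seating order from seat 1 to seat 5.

From clue 1: Daria is in {2,3,4,5}.
From clues 1–2: Zara is in {2,3,4}.
From clues 1–3: Hiro is in {1,4}.
From clues 1–4: Hiro → seat 1.
From clues 1–5: Gus → seat 2, Zara → seat 3, Wade → seat 4, Daria → seat 5.

Hiro, Gus, Zara, Wade, Daria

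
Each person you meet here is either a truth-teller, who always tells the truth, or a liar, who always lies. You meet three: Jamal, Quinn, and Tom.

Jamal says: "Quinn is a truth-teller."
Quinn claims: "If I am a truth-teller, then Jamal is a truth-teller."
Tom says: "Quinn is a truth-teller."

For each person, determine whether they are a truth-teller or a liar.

Consider Jamal. Suppose Jamal is a liar.
Then whichever role Quinn has, Quinn's statement has the wrong truth value — contradiction.
So Jamal is a truth-teller.
With that fixed, Quinn's statement is true, so Quinn is a truth-teller.
With that fixed, Tom's statement is true, so Tom is a truth-teller.

Jamal: truth-teller, Quinn: truth-teller, Tom: truth-teller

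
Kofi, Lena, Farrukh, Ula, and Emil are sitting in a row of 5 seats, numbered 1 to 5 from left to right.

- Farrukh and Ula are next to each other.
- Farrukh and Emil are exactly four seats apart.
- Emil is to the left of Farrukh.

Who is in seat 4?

Ula

With clues 1–2, Emil and Farrukh are ruled out for seat 4.
With clues 1–3, Kofi and Lena are ruled out for seat 4.
So seat 4 is Ula.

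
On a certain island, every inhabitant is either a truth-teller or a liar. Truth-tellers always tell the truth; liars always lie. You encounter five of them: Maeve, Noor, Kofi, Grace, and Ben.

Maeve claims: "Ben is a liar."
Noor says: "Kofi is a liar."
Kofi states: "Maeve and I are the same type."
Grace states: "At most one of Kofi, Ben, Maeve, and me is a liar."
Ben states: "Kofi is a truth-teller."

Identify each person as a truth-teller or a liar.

Maeve: truth-teller, Noor: truth-teller, Kofi: liar, Grace: liar, Ben: liar

Consider Maeve. Suppose Maeve is a liar.
Then whichever role Kofi has, Kofi's statement has the wrong truth value — contradiction.
So Maeve is a truth-teller.
Consider Noor. Suppose Noor is a liar.
Then no assignment of the remaining roles makes every statement match its speaker's type — contradiction.
So Noor is a truth-teller.
Consider Kofi. Suppose Kofi is a truth-teller.
Then Noor's statement comes out false, contradicting Noor being a truth-teller.
So Kofi is a liar.
With that fixed, Ben's statement is false, so Ben is a liar.
With that fixed, Grace's statement is false, so Grace is a liar.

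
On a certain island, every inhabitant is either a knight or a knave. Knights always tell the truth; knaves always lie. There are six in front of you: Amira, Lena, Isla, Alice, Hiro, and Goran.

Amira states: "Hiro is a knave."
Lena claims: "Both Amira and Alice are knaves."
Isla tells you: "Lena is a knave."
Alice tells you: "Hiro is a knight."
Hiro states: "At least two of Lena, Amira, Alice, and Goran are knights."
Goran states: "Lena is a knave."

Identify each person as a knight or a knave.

Consider Amira. Suppose Amira is a knight.
Then no assignment of the remaining roles makes every statement match its speaker's type — contradiction.
So Amira is a knave.
Consider Lena. Suppose Lena is a knight.
Then no assignment of the remaining roles makes every statement match its speaker's type — contradiction.
So Lena is a knave.
With that fixed, Isla's statement is true, so Isla is a knight.
With that fixed, Goran's statement is true, so Goran is a knight.
Consider Alice. Suppose Alice is a knave.
Then Lena's statement comes out true, contradicting Lena being a knave.
So Alice is a knight.
With that fixed, Hiro's statement is true, so Hiro is a knight.

Amira: knave, Lena: knave, Isla: knight, Alice: knight, Hiro: knight, Goran: knight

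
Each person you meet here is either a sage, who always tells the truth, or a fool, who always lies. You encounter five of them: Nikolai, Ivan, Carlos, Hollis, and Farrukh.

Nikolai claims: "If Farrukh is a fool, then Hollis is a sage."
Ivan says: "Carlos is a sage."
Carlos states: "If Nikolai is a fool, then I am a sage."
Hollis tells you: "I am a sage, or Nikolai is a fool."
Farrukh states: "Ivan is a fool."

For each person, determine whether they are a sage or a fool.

Consider Nikolai. Suppose Nikolai is a fool.
Then no assignment of the remaining roles makes every statement match its speaker's type — contradiction.
So Nikolai is a sage.
With that fixed, Carlos's statement is true, so Carlos is a sage.
With that fixed, Ivan's statement is true, so Ivan is a sage.
With that fixed, Farrukh's statement is false, so Farrukh is a fool.
Consider Hollis. Suppose Hollis is a fool.
Then Nikolai's statement comes out false, contradicting Nikolai being a sage.
So Hollis is a sage.

Nikolai: sage, Ivan: sage, Carlos: sage, Hollis: sage, Farrukh: fool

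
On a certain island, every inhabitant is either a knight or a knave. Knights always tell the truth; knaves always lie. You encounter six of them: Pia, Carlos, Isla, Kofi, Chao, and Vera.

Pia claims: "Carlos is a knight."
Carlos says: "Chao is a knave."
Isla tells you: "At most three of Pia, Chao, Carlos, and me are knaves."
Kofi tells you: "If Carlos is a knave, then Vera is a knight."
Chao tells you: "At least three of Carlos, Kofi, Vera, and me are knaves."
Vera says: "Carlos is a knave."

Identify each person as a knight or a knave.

Consider Pia. Suppose Pia is a knave.
Then no assignment of the remaining roles makes every statement match its speaker's type — contradiction.
So Pia is a knight.
With that fixed, Isla's statement is true, so Isla is a knight.
Consider Carlos. Suppose Carlos is a knave.
Then Pia's statement comes out false, contradicting Pia being a knight.
So Carlos is a knight.
With that fixed, Kofi's statement is true, so Kofi is a knight.
With that fixed, Chao's statement is false, so Chao is a knave.
With that fixed, Vera's statement is false, so Vera is a knave.

Pia: knight, Carlos: knight, Isla: knight, Kofi: knight, Chao: knave, Vera: knave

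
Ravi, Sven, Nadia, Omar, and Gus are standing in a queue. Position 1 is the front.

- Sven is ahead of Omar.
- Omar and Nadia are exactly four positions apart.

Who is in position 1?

Nadia

With clue 1, Omar is ruled out for position 1.
With clues 1–2, Gus, Ravi, and Sven are ruled out for position 1.
So position 1 is Nadia.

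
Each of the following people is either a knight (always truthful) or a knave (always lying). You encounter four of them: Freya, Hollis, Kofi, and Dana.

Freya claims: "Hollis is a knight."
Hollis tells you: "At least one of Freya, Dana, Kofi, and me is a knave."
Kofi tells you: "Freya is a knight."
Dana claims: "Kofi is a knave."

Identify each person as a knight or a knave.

Freya: knight, Hollis: knight, Kofi: knight, Dana: knave

Consider Freya. Suppose Freya is a knave.
Then no assignment of the remaining roles makes every statement match its speaker's type — contradiction.
So Freya is a knight.
With that fixed, Kofi's statement is true, so Kofi is a knight.
With that fixed, Dana's statement is false, so Dana is a knave.
With that fixed, Hollis's statement is true, so Hollis is a knight.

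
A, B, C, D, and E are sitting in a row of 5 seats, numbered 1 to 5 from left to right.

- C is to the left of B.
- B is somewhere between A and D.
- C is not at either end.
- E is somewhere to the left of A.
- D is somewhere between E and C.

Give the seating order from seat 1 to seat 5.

From clue 1: B is in {2,3,4,5}.
From clues 1–2: B is in {3,4}.
From clues 1–5: E → seat 1, D → seat 2, C → seat 3, B → seat 4, A → seat 5.

E, D, C, B, A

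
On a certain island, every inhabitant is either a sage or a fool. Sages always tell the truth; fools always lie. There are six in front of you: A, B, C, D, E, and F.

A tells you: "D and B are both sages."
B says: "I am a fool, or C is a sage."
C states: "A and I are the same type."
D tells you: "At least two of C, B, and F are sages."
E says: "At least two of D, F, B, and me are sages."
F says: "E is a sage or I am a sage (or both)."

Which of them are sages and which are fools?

A: sage, B: sage, C: sage, D: sage, E: sage, F: sage

Consider A. Suppose A is a fool.
Then whichever role C has, C's statement has the wrong truth value — contradiction.
So A is a sage.
Consider B. Suppose B is a fool.
Then A's statement comes out false, contradicting A being a sage.
So B is a sage.
Consider C. Suppose C is a fool.
Then B's statement comes out false, contradicting B being a sage.
So C is a sage.
With that fixed, D's statement is true, so D is a sage.
With that fixed, E's statement is true, so E is a sage.
With that fixed, F's statement is true, so F is a sage.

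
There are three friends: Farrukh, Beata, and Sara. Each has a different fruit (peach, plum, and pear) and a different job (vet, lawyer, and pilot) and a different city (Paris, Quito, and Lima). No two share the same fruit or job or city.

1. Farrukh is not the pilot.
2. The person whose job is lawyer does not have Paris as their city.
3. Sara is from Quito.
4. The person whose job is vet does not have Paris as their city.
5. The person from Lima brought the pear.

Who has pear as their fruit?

With clues 1–5, Beata and Sara are impossible for the one with fruit pear.
That leaves Farrukh.

Farrukh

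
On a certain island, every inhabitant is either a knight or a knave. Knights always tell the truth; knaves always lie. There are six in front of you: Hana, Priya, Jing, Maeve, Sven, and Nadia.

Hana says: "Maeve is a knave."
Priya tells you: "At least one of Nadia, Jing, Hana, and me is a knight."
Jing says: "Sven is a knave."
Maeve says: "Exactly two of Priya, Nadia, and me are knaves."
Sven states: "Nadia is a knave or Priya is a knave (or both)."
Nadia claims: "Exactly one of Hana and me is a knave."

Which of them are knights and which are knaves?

Consider Hana. Suppose Hana is a knight.
Then whichever role Nadia has, Nadia's statement has the wrong truth value — contradiction.
So Hana is a knave.
Consider Priya. Suppose Priya is a knight.
Then no assignment of the remaining roles makes every statement match its speaker's type — contradiction.
So Priya is a knave.
With that fixed, Sven's statement is true, so Sven is a knight.
With that fixed, Jing's statement is false, so Jing is a knave.
Consider Maeve. Suppose Maeve is a knave.
Then Hana's statement comes out true, contradicting Hana being a knave.
So Maeve is a knight.
Consider Nadia. Suppose Nadia is a knight.
Then Priya's statement comes out true, contradicting Priya being a knave.
So Nadia is a knave.

Hana: knave, Priya: knave, Jing: knave, Maeve: knight, Sven: knight, Nadia: knave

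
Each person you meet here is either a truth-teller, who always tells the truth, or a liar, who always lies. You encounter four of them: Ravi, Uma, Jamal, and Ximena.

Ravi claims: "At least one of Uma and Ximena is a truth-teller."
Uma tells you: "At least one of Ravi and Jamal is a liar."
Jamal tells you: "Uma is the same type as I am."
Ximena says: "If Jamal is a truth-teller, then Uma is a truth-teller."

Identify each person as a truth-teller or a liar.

Ravi: truth-teller, Uma: truth-teller, Jamal: liar, Ximena: truth-teller

Consider Ravi. Suppose Ravi is a liar.
Then no assignment of the remaining roles makes every statement match its speaker's type — contradiction.
So Ravi is a truth-teller.
Consider Uma. Suppose Uma is a liar.
Then whichever role Jamal has, Jamal's statement has the wrong truth value — contradiction.
So Uma is a truth-teller.
With that fixed, Ximena's statement is true, so Ximena is a truth-teller.
Consider Jamal. Suppose Jamal is a truth-teller.
Then Uma's statement comes out false, contradicting Uma being a truth-teller.
So Jamal is a liar.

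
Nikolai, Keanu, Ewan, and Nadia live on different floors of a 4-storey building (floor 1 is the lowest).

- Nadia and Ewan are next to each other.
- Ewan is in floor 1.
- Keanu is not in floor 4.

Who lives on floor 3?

With clues 1–2, Ewan and Nadia are ruled out for floor 3.
With clues 1–3, Nikolai is ruled out for floor 3.
So floor 3 is Keanu.

Keanu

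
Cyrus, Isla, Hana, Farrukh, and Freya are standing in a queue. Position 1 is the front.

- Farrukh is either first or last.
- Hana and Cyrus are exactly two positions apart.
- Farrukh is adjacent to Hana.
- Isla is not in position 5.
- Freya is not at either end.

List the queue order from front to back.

From clue 1: Farrukh is in {1,5}.
From clues 1–3: Cyrus is in {2,4}.
From clues 1–5: Isla → position 1, Cyrus → position 2, Freya → position 3, Hana → position 4, Farrukh → position 5.

Isla, Cyrus, Freya, Hana, Farrukh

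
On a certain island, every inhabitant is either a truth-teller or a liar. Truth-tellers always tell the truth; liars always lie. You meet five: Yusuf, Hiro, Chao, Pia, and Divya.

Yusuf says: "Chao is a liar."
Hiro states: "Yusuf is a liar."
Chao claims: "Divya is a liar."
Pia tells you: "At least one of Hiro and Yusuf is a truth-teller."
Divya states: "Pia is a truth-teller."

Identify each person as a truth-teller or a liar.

Yusuf: truth-teller, Hiro: liar, Chao: liar, Pia: truth-teller, Divya: truth-teller

Consider Yusuf. Suppose Yusuf is a liar.
Then no assignment of the remaining roles makes every statement match its speaker's type — contradiction.
So Yusuf is a truth-teller.
With that fixed, Hiro's statement is false, so Hiro is a liar.
With that fixed, Pia's statement is true, so Pia is a truth-teller.
With that fixed, Divya's statement is true, so Divya is a truth-teller.
With that fixed, Chao's statement is false, so Chao is a liar.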